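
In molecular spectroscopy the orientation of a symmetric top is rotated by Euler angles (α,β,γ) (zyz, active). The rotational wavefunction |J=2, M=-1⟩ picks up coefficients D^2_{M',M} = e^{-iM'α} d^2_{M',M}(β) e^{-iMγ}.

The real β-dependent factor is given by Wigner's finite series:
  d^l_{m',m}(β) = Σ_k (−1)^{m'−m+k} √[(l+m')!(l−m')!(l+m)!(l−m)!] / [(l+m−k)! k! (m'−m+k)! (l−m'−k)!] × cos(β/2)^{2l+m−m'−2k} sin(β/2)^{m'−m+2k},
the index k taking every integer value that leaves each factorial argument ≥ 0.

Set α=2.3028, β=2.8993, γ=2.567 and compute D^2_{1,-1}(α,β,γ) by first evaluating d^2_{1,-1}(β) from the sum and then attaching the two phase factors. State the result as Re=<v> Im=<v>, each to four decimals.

Re=-0.8956 Im=-0.2423

First d^2_{1,-1}(β=2.8993), then the phase factors e^{-i(1)α} and e^{-i(-1)γ}:
c=cos(2.8993/2)=0.120850, s=sin(2.8993/2)=0.992671; N=√[6·1·1·6]=6.000000
Admissible k: 0..1 (factorial args all ≥0)
  k=0: (−1)^2·6.0000/(2)·0.1209^2·0.9927^2 = +0.043174
  k=1: (−1)^3·6.0000/(6)·0.1209^0·0.9927^4 = -0.971004
d^2_{1,-1}(2.8993) = +0.043174 -0.971004 = -0.927829
Phases: e^{-i·(1)·2.3028}=-0.668361-0.743837i, e^{-i·(-1)·2.567}=-0.839414+0.543493i ⇒ D=-0.895635-0.242291i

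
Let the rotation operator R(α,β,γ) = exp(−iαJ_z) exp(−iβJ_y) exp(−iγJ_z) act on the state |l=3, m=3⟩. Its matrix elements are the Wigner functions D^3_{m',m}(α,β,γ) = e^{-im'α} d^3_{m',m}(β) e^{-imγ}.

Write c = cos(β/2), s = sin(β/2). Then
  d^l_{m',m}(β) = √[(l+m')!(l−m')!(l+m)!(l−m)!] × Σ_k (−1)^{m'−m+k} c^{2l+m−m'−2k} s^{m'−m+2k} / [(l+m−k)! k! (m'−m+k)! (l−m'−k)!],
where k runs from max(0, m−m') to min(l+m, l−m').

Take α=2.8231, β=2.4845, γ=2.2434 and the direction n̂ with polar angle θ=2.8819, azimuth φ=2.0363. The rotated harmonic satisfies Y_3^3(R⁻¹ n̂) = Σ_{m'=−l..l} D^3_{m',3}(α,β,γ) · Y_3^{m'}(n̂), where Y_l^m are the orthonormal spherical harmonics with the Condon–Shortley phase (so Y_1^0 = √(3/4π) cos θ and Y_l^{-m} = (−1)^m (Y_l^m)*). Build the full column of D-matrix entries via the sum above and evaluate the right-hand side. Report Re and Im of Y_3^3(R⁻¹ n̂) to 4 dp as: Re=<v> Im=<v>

Re=0.0017 Im=0.0468

Need the full column D^3_{m',3} for m'=−3..3 at α=2.8231, β=2.4845, γ=2.2434.
cos(β/2)=0.322667, sin(β/2)=0.946512
d^3_{-3,3}: single k=6 term ⇒ +0.719048;  D = -0.120448+0.708888i
d^3_{-2,3}: single k=5 term ⇒ +0.600430;  D = +0.280879-0.530682i
d^3_{-1,3}: single k=4 term ⇒ +0.323639;  D = -0.233354+0.224251i
d^3_{0,3}: single k=3 term ⇒ +0.127397;  D = +0.114879-0.055071i
d^3_{1,3}: single k=2 term ⇒ +0.037611;  D = -0.037301+0.004821i
d^3_{2,3}: single k=1 term ⇒ +0.008109;  D = +0.007963+0.001531i
d^3_{3,3}: single k=0 term ⇒ +0.001129;  D = -0.000986-0.000549i
Y_3^{m'}(θ=2.8819,φ=2.0363) and Σ D·Y over m':
  (-0.1204+0.7089i)·(+0.0070+0.0012i)  (+0.2809-0.5307i)·(+0.0389-0.0522i)  (-0.2334+0.2243i)·(-0.1367-0.2722i)  (+0.1149-0.0551i)·(-0.6024+0.0000i)  (-0.0373+0.0048i)·(+0.1367-0.2722i)  (+0.0080+0.0015i)·(+0.0389+0.0522i)  (-0.0010-0.0005i)·(-0.0070+0.0012i)
Y_3^3(R⁻¹ n̂) = +0.001673+0.046795i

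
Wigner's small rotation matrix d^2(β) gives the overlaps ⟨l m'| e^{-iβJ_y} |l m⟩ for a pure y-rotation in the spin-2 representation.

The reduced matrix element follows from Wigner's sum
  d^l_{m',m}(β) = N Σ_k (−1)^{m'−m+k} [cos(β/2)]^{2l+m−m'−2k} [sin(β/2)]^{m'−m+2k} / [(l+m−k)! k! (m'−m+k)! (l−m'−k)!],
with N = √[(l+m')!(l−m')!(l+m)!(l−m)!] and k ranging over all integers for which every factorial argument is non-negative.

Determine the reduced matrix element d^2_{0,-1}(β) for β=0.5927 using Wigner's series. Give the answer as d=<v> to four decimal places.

d=-0.5675

d^2_{0,-1}(β=0.5927) via Wigner's sum:
c=cos(0.5927/2)=0.956409, s=sin(0.5927/2)=0.292031; N=√[2·2·1·6]=4.898979
The bounds max(0,m−m')=0 and min(l+m,l−m')=1 give 2 terms
  k=0: (−1)^1·4.8990/(2)·0.9564^3·0.2920^1 = -0.625800
  k=1: (−1)^2·4.8990/(2)·0.9564^1·0.2920^3 = +0.058345
d^2_{0,-1}(0.5927) = -0.625800 +0.058345 = -0.567455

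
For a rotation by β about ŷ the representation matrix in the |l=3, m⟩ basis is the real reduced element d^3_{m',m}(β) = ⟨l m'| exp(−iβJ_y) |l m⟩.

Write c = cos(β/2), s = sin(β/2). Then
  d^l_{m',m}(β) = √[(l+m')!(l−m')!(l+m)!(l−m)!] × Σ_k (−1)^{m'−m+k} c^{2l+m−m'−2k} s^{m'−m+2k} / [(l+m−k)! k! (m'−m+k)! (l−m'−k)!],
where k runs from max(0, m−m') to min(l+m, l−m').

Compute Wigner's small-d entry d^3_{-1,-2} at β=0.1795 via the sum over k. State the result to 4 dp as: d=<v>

d^3_{-1,-2}(β=0.1795) via Wigner's sum:
With c≡cos(β/2)=0.995975 and s≡sin(β/2)=0.089630, N=[2·24·1·120]^{1/2}=75.894664
Admissible k: 0..1 (factorial args all ≥0)
  k=0: (−1)^1·75.8947/(24)·0.9960^5·0.0896^1 = -0.277775
  k=1: (−1)^2·75.8947/(12)·0.9960^3·0.0896^3 = +0.004499
d^3_{-1,-2}(0.1795) = -0.277775 +0.004499 = -0.273276

d=-0.2733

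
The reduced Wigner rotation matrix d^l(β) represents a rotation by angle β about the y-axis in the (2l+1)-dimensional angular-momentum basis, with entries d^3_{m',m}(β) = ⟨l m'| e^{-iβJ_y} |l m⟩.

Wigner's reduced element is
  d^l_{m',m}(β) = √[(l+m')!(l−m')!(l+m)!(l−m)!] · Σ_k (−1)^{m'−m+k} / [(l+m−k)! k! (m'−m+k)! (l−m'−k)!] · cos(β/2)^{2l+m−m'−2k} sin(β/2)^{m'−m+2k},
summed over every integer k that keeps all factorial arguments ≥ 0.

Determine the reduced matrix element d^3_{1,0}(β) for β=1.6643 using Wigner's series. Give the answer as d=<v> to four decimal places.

d=0.4123

d^3_{1,0}(β=1.6643) via Wigner's sum:
With c≡cos(β/2)=0.673288 and s≡sin(β/2)=0.739381, N=[24·2·6·6]^{1/2}=41.569219
The bounds max(0,m−m')=0 and min(l+m,l−m')=2 give 3 terms
  k=0: (−1)^1·41.5692/(12)·0.6733^5·0.7394^1 = -0.354374
  k=1: (−1)^2·41.5692/(4)·0.6733^3·0.7394^3 = +1.282089
  k=2: (−1)^3·41.5692/(12)·0.6733^1·0.7394^5 = -0.515385
d^3_{1,0}(1.6643) = -0.354374 +1.282089 -0.515385 = +0.412330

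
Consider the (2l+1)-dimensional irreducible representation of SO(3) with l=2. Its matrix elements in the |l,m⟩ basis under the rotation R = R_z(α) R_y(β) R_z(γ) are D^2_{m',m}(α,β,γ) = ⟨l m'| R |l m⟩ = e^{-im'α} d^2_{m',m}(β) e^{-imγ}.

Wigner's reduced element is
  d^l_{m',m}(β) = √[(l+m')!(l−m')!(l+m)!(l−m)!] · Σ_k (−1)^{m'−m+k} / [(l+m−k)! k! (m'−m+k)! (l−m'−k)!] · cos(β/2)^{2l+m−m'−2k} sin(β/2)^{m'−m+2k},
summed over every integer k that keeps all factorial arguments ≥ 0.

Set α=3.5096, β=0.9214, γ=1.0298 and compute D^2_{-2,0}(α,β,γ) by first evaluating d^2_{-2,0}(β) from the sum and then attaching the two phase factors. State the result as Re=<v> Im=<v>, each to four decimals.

Re=0.2879 Im=0.2608

Split into d^2_{-2,0}(β=0.9214) × two z-phases.
With c≡cos(β/2)=0.895742 and s≡sin(β/2)=0.444575, N=[1·24·2·2]^{1/2}=9.797959
The bounds max(0,m−m')=2 and min(l+m,l−m')=2 give 1 term
  k=2: (−1)^0·9.7980/(4)·0.8957^2·0.4446^2 = +0.388447
d^2_{-2,0}(0.9214) = +0.388447
D = (+0.741150+0.671340i)·(+0.388447)·(+1.000000+0.000000i) = +0.287897+0.260780i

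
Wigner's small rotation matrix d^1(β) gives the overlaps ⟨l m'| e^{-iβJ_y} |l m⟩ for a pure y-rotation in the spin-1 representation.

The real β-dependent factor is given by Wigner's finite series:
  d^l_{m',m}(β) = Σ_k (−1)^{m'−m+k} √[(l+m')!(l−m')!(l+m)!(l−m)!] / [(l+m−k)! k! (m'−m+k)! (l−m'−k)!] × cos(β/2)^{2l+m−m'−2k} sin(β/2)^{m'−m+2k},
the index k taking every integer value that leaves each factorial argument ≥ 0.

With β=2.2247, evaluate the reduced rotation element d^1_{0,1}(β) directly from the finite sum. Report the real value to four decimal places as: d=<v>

d=0.5612

d^1_{0,1}(β=2.2247) via Wigner's sum:
With c≡cos(β/2)=0.442555 and s≡sin(β/2)=0.896741, N=[1·1·2·1]^{1/2}=1.414214
k: max(0,(1)−(0))=1 … min(1+(1),1−(0))=1
  k=1: (−1)^0·1.4142/(1)·0.4426^1·0.8967^1 = +0.561241
d^1_{0,1}(2.2247) = +0.561241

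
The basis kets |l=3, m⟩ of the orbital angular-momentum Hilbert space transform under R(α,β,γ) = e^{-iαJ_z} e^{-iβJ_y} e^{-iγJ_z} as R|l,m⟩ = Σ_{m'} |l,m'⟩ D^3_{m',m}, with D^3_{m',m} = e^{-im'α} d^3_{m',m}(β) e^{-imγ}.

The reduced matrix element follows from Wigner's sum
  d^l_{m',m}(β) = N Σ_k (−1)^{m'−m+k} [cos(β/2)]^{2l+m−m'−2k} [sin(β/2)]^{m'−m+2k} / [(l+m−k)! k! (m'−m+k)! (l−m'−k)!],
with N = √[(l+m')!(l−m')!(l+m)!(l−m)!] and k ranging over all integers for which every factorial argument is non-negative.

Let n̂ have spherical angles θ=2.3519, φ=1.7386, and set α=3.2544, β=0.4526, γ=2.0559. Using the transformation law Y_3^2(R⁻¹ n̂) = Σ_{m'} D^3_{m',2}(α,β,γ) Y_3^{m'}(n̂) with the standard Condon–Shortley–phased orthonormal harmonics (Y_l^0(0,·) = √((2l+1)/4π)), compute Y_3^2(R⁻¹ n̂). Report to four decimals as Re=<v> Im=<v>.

Need the full column D^3_{m',2} for m'=−3..3 at α=3.2544, β=0.4526, γ=2.0559.
cos(β/2)=0.974503, sin(β/2)=0.224373
d^3_{-3,2}: single k=5 term ⇒ +0.001357;  D = +0.001095-0.000802i
d^3_{-2,2}: k∈[4..5] ⇒ +0.012034 -0.000128 = +0.011907;  D = -0.008756+0.008069i
d^3_{-1,2}: k∈[3..4] ⇒ +0.066114 -0.001752 = +0.064362;  D = +0.042119-0.048667i
d^3_{0,2}: k∈[2..3] ⇒ +0.248678 -0.013183 = +0.235495;  D = -0.133085+0.194284i
d^3_{1,2}: k∈[1..2] ⇒ +0.623574 -0.066114 = +0.557460;  D = +0.261263-0.492446i
d^3_{2,2}: k∈[0..1] ⇒ +0.856446 -0.227010 = +0.629435;  D = -0.230530+0.585700i
d^3_{3,2}: single k=0 term ⇒ -0.483018;  D = -0.125186+0.466514i
Y_3^{m'}(θ=2.3519,φ=1.7386) and Σ D·Y over m':
  (+0.0011-0.0008i)·(+0.0721+0.1309i)  (-0.0088+0.0081i)·(+0.3426-0.1195i)  (+0.0421-0.0487i)·(-0.0567-0.3346i)  (-0.1331+0.1943i)·(+0.1370+0.0000i)  (+0.2613-0.4924i)·(+0.0567-0.3346i)  (-0.2305+0.5857i)·(+0.3426+0.1195i)  (-0.1252+0.4665i)·(-0.0721+0.1309i)
Y_3^2(R⁻¹ n̂) = -0.389712+0.026977i

Re=-0.3897 Im=0.0270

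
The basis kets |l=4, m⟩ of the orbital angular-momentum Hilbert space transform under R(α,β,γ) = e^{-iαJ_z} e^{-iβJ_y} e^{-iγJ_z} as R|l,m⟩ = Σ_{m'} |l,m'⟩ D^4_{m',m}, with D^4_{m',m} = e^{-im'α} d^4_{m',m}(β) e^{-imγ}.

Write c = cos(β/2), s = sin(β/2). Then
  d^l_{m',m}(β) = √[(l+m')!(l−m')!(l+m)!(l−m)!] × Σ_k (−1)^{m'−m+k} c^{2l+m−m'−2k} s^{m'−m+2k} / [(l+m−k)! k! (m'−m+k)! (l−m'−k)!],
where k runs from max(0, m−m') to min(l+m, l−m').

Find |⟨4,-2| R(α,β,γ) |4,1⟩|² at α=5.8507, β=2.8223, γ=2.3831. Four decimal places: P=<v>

Split into d^4_{-2,1}(β=2.8223) × two z-phases.
With c≡cos(β/2)=0.158969 and s≡sin(β/2)=0.987284, N=[2·720·120·6]^{1/2}=1018.233765
The bounds max(0,m−m')=3 and min(l+m,l−m')=5 give 3 terms
  k=3: (−1)^0·1018.2338/(72)·0.1590^5·0.9873^3 = +0.001382
  k=4: (−1)^1·1018.2338/(48)·0.1590^3·0.9873^5 = -0.079938
  k=5: (−1)^2·1018.2338/(240)·0.1590^1·0.9873^7 = +0.616655
d^4_{-2,1}(2.8223) = +0.001382 -0.079938 +0.616655 = +0.538099
|D^4_{-2,1}|² = |d^4_{-2,1}(β)|² = (+0.538099)² = 0.289550 (the z-rotation phases have unit modulus)

P=0.2896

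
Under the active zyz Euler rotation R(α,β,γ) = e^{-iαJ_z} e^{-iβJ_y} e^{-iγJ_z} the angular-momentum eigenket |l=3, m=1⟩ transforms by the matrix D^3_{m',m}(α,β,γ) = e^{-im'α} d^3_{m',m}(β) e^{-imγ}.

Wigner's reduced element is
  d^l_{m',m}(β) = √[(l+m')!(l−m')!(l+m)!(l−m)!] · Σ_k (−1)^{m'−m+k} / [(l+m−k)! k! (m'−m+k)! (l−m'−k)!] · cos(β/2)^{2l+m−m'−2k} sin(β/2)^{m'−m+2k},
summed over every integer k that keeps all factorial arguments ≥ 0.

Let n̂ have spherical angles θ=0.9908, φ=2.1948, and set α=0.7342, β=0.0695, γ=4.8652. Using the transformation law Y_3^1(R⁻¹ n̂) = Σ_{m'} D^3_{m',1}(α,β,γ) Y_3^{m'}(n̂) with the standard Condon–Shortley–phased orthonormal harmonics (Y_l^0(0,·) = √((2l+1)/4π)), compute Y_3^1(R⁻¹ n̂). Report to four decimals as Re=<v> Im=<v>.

Re=0.1392 Im=-0.0307

Need the full column D^3_{m',1} for m'=−3..3 at α=0.7342, β=0.0695, γ=4.8652.
cos(β/2)=0.999396, sin(β/2)=0.034743
d^3_{-3,1}: single k=4 term ⇒ +0.000006;  D = -0.000005-0.000003i
d^3_{-2,1}: k∈[3..4] ⇒ +0.000265 -0.000000 = +0.000265;  D = -0.000256+0.000067i
d^3_{-1,1}: k∈[2..4] ⇒ +0.007225 -0.000012 +0.000000 = +0.007213;  D = -0.003961+0.006028i
d^3_{0,1}: k∈[1..3] ⇒ +0.119990 -0.000435 +0.000000 = +0.119556;  D = +0.018198+0.118162i
d^3_{1,1}: k∈[0..2] ⇒ +0.996383 -0.009633 +0.000009 = +0.986759;  D = +0.764922+0.623367i
d^3_{2,1}: k∈[0..1] ⇒ -0.109536 +0.000265 = -0.109271;  D = -0.109132+0.005507i
d^3_{3,1}: single k=0 term ⇒ +0.004664;  D = +0.003300-0.003295i
Y_3^{m'}(θ=0.9908,φ=2.1948) and Σ D·Y over m':
  (-0.0000-0.0000i)·(+0.2332-0.0724i)  (-0.0003+0.0001i)·(-0.1243+0.3716i)  (-0.0040+0.0060i)·(-0.0792-0.1101i)  (+0.0182+0.1182i)·(-0.3064+0.0000i)  (+0.7649+0.6234i)·(+0.0792-0.1101i)  (-0.1091+0.0055i)·(-0.1243-0.3716i)  (+0.0033-0.0033i)·(-0.2332-0.0724i)
Y_3^1(R⁻¹ n̂) = +0.139219-0.030741i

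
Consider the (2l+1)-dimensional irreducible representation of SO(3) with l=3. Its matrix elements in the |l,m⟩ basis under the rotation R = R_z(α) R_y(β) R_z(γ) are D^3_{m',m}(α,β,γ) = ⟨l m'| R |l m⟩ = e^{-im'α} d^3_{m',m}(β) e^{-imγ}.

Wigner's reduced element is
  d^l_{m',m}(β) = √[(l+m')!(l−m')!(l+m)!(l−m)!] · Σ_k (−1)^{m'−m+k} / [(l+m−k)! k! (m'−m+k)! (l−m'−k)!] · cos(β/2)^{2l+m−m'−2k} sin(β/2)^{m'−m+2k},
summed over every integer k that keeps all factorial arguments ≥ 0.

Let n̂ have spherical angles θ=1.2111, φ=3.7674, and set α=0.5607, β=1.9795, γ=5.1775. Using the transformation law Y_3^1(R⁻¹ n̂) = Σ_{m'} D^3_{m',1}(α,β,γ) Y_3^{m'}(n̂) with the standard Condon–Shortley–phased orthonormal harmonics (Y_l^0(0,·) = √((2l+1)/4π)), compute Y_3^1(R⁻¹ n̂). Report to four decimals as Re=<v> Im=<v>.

Re=-0.0976 Im=-0.0202

Need the full column D^3_{m',1} for m'=−3..3 at α=0.5607, β=1.9795, γ=5.1775.
cos(β/2)=0.548899, sin(β/2)=0.835889
d^3_{-3,1}: single k=4 term ⇒ +0.569671;  D = -0.534386+0.197375i
d^3_{-2,1}: k∈[3..4] ⇒ +0.610875 -0.708329 = -0.097454;  D = +0.059464-0.077209i
d^3_{-1,1}: k∈[2..4] ⇒ +0.380555 -1.176708 +0.341107 = -0.455045;  D = +0.043431-0.452968i
d^3_{0,1}: k∈[1..3] ⇒ +0.144278 -1.003770 +0.775935 = -0.083557;  D = -0.037477-0.074681i
d^3_{1,1}: k∈[0..2] ⇒ +0.027350 -0.507407 +0.882531 = +0.402474;  D = +0.344169+0.208645i
d^3_{2,1}: k∈[0..1] ⇒ -0.131707 +0.610875 = +0.479168;  D = +0.479109-0.007530i
d^3_{3,1}: single k=0 term ⇒ +0.245647;  D = +0.205956-0.133883i
Y_3^{m'}(θ=1.2111,φ=3.7674) and Σ D·Y over m':
  (-0.5344+0.1974i)·(+0.1033+0.3262i)  (+0.0595-0.0772i)·(+0.0989-0.2992i)  (+0.0434-0.4530i)·(+0.0933-0.0674i)  (-0.0375-0.0747i)·(-0.3127+0.0000i)  (+0.3442+0.2086i)·(-0.0933-0.0674i)  (+0.4791-0.0075i)·(+0.0989+0.2992i)  (+0.2060-0.1339i)·(-0.1033+0.3262i)
Y_3^1(R⁻¹ n̂) = -0.097567-0.020227i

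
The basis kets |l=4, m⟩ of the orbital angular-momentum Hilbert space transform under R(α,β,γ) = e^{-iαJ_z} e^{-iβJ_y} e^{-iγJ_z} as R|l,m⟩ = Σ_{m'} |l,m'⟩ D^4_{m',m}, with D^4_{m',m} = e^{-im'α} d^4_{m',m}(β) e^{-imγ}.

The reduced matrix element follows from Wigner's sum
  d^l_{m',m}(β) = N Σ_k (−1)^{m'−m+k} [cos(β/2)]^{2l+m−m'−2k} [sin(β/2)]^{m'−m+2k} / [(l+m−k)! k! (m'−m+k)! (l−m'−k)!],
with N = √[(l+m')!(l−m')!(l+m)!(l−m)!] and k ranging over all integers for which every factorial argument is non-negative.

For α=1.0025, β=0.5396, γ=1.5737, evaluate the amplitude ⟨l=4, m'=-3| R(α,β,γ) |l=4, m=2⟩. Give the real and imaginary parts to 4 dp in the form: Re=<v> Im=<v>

Re=0.0130 Im=-0.0018

D^4_{-3,2}(1.0025,0.5396,1.5737) = e^{-i·-3·1.0025}·d^4_{-3,2}(0.5396)·e^{-i·2·1.5737}. Compute d first:
With c≡cos(β/2)=0.963824 and s≡sin(β/2)=0.266539, N=[1·5040·720·2]^{1/2}=2693.993318
k∈{5,6} keeps every argument non-negative
  k=5: (−1)^0·2693.9933/(240)·0.9638^3·0.2665^5 = +0.013520
  k=6: (−1)^1·2693.9933/(720)·0.9638^1·0.2665^7 = -0.000345
d^4_{-3,2}(0.5396) = +0.013520 -0.000345 = +0.013175
Phases: e^{-i·(-3)·1.0025}=-0.991023+0.133691i, e^{-i·(2)·1.5737}=-0.999983+0.005807i ⇒ D=+0.013047-0.001837i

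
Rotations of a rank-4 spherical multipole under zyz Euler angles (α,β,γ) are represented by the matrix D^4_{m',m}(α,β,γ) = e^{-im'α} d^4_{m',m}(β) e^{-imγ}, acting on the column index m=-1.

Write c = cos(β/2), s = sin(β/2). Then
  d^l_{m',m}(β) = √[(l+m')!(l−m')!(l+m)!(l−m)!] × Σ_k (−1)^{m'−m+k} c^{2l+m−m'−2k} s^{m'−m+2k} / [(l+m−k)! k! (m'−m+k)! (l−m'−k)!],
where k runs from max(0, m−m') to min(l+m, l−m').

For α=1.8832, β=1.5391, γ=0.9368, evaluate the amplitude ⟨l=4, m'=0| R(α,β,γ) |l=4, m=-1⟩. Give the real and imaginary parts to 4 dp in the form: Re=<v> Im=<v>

Re=0.0314 Im=0.0427

D^4_{0,-1}(1.8832,1.5391,0.9368) = e^{-i·0·1.8832}·d^4_{0,-1}(1.5391)·e^{-i·-1·0.9368}. Compute d first:
c=cos(1.5391/2)=0.718224, s=sin(1.5391/2)=0.695812; N=√[24·24·6·120]=643.987578
The bounds max(0,m−m')=0 and min(l+m,l−m')=3 give 4 terms
  k=0: (−1)^1·643.9876/(144)·0.7182^7·0.6958^1 = -0.306779
  k=1: (−1)^2·643.9876/(24)·0.7182^5·0.6958^3 = +1.727593
  k=2: (−1)^3·643.9876/(24)·0.7182^3·0.6958^5 = -1.621458
  k=3: (−1)^4·643.9876/(144)·0.7182^1·0.6958^7 = +0.253641
d^4_{0,-1}(1.5391) = -0.306779 +1.727593 -1.621458 +0.253641 = +0.052996
Phases: e^{-i·(0)·1.8832}=+1.000000+0.000000i, e^{-i·(-1)·0.9368}=+0.592369+0.805667i ⇒ D=+0.031393+0.042697i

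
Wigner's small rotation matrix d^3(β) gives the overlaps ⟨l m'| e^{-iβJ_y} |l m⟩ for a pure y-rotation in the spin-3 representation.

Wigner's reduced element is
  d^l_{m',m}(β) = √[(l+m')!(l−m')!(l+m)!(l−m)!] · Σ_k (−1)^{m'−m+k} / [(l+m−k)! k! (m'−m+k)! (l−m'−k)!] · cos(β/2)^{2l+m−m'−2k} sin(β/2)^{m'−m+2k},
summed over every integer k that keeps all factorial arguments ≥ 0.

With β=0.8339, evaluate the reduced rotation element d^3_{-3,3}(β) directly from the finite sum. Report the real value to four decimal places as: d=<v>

d^3_{-3,3}(β=0.8339) via Wigner's sum:
With c≡cos(β/2)=0.914328 and s≡sin(β/2)=0.404974, N=[1·720·720·1]^{1/2}=720.000000
k: max(0,(3)−(-3))=6 … min(3+(3),3−(-3))=6
  k=6: (−1)^0·720.0000/(720)·0.9143^0·0.4050^6 = +0.004411
d^3_{-3,3}(0.8339) = +0.004411

d=0.0044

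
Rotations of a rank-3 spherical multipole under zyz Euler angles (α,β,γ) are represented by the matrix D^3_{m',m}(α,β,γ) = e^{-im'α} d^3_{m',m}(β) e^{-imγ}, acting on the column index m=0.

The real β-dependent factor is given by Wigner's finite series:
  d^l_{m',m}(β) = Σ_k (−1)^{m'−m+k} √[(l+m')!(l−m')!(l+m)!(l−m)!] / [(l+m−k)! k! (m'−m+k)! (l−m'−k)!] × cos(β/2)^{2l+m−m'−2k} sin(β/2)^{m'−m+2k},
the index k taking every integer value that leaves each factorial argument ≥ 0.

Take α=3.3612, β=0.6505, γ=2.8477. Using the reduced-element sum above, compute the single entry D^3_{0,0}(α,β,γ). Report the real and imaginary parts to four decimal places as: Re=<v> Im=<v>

Re=0.0662 Im=0.0000

D^3_{0,0}(3.3612,0.6505,2.8477) = e^{-i·0·3.3612}·d^3_{0,0}(0.6505)·e^{-i·0·2.8477}. Compute d first:
Half-angle: c=0.947571, s=0.319546. N=√(6·6·6·6)=36.000000
k∈{0,1,2,3} keeps every argument non-negative
  k=0: (−1)^0·36.0000/(36)·0.9476^6·0.3195^0 = +0.723886
  k=1: (−1)^1·36.0000/(4)·0.9476^4·0.3195^2 = -0.740893
  k=2: (−1)^2·36.0000/(4)·0.9476^2·0.3195^4 = +0.084255
  k=3: (−1)^3·36.0000/(36)·0.9476^0·0.3195^6 = -0.001065
d^3_{0,0}(0.6505) = +0.723886 -0.740893 +0.084255 -0.001065 = +0.066184
Phases: e^{-i·(0)·3.3612}=+1.000000+0.000000i, e^{-i·(0)·2.8477}=+1.000000+0.000000i ⇒ D=+0.066184+0.000000i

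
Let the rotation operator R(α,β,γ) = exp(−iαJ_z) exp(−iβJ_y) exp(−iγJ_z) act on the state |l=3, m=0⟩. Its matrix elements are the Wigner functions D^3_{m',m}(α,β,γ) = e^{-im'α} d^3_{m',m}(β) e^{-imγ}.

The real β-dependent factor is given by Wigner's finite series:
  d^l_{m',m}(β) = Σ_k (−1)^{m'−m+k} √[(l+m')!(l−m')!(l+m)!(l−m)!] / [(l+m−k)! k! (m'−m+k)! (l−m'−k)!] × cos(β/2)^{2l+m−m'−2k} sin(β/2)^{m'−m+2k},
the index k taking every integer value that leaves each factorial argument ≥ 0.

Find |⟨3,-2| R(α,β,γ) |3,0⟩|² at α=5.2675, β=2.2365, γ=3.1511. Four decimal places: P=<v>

P=0.2736

First d^3_{-2,0}(β=2.2365), then the phase factors e^{-i(-2)α} and e^{-i(0)γ}:
c=cos(2.2365/2)=0.437257, s=sin(2.2365/2)=0.899337; N=√[1·120·6·6]=65.726707
Admissible k: 2..3 (factorial args all ≥0)
  k=2: (−1)^0·65.7267/(12)·0.4373^4·0.8993^2 = +0.161939
  k=3: (−1)^1·65.7267/(12)·0.4373^2·0.8993^4 = -0.685051
d^3_{-2,0}(2.2365) = +0.161939 -0.685051 = -0.523112
|D^3_{-2,0}|² = |d^3_{-2,0}(β)|² = (-0.523112)² = 0.273646 (the z-rotation phases have unit modulus)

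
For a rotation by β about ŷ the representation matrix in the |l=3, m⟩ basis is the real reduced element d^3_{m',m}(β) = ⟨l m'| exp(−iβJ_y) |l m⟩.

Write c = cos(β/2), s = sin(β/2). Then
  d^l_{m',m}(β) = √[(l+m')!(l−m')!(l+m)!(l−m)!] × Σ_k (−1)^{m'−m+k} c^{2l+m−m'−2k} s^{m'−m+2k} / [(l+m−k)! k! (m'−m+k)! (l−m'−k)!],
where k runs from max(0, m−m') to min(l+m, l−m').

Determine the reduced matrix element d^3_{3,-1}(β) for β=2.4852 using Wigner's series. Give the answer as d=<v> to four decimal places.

d=0.3231

d^3_{3,-1}(β=2.4852) via Wigner's sum:
With c≡cos(β/2)=0.322336 and s≡sin(β/2)=0.946625, N=[720·1·2·24]^{1/2}=185.903201
k: max(0,(-1)−(3))=0 … min(3+(-1),3−(3))=0
  k=0: (−1)^4·185.9032/(48)·0.3223^2·0.9466^4 = +0.323129
d^3_{3,-1}(2.4852) = +0.323129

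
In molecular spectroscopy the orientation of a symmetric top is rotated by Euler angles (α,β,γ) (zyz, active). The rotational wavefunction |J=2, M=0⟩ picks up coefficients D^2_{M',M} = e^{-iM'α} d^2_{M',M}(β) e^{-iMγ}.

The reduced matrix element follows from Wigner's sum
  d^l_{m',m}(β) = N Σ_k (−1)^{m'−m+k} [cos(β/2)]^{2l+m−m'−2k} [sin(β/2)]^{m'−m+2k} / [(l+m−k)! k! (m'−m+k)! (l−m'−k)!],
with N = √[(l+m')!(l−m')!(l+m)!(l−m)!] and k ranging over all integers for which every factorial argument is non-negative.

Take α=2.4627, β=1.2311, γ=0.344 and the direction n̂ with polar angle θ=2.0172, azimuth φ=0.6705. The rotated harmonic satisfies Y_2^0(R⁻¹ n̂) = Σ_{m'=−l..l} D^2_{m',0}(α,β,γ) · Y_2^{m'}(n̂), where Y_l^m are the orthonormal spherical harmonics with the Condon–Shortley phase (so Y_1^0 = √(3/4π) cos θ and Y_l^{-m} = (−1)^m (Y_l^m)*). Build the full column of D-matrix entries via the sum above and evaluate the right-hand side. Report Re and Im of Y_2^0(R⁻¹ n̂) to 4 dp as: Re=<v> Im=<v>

Need the full column D^2_{m',0} for m'=−2..2 at α=2.4627, β=1.2311, γ=0.344.
cos(β/2)=0.816456, sin(β/2)=0.577408
d^2_{-2,0}: single k=2 term ⇒ +0.544385;  D = +0.115085-0.532081i
d^2_{-1,0}: k∈[1..2] ⇒ +0.769762 -0.384996 = +0.384766;  D = -0.299451+0.241607i
d^2_{0,0}: k∈[0..2] ⇒ +0.444356 -0.888977 +0.111155 = -0.333466;  D = -0.333466+0.000000i
d^2_{1,0}: k∈[0..1] ⇒ -0.769762 +0.384996 = -0.384766;  D = +0.299451+0.241607i
d^2_{2,0}: single k=0 term ⇒ +0.544385;  D = +0.115085+0.532081i
Y_2^{m'}(θ=2.0172,φ=0.6705) and Σ D·Y over m':
  (+0.1151-0.5321i)·(+0.0716-0.3060i)  (-0.2995+0.2416i)·(-0.2357+0.1869i)  (-0.3335+0.0000i)·(-0.1390+0.0000i)  (+0.2995+0.2416i)·(+0.2357+0.1869i)  (+0.1151+0.5321i)·(+0.0716+0.3060i)
Y_2^0(R⁻¹ n̂) = -0.211971+0.000000i

Re=-0.2120 Im=0.0000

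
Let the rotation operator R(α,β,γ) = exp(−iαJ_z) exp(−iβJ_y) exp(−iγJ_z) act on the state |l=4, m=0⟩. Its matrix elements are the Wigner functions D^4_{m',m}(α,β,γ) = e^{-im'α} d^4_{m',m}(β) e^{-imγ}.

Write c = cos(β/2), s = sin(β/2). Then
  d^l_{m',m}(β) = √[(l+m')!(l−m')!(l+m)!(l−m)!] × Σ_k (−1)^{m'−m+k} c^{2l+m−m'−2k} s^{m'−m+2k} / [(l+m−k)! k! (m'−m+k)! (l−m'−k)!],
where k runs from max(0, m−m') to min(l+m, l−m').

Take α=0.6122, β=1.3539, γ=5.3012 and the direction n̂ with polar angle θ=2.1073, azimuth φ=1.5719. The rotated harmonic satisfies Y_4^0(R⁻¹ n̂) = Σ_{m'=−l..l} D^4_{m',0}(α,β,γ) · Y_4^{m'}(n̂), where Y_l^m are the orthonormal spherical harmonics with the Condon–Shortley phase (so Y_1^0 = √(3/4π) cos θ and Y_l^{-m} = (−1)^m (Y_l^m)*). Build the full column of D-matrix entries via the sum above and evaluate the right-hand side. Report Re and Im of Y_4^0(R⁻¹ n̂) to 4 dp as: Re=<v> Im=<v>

Re=-0.0503 Im=0.0000

Need the full column D^4_{m',0} for m'=−4..4 at α=0.6122, β=1.3539, γ=5.3012.
cos(β/2)=0.779487, sin(β/2)=0.626419
d^4_{-4,0}: single k=4 term ⇒ +0.475601;  D = -0.365958+0.303761i
d^4_{-3,0}: k∈[3..4] ⇒ +0.836955 -0.540522 = +0.296433;  D = -0.077868+0.286022i
d^4_{-2,0}: k∈[2..4] ⇒ +0.835033 -1.438082 +0.348278 = -0.254771;  D = -0.086497-0.239638i
d^4_{-1,0}: k∈[1..4] ⇒ +0.489826 -1.898035 +1.225789 -0.131940 = -0.314360;  D = -0.257268-0.180653i
d^4_{0,0}: k∈[0..4] ⇒ +0.136292 -1.408323 +2.046426 -0.587388 +0.023709 = +0.210717;  D = +0.210717+0.000000i
d^4_{1,0}: k∈[0..3] ⇒ -0.489826 +1.898035 -1.225789 +0.131940 = +0.314360;  D = +0.257268-0.180653i
d^4_{2,0}: k∈[0..2] ⇒ +0.835033 -1.438082 +0.348278 = -0.254771;  D = -0.086497+0.239638i
d^4_{3,0}: k∈[0..1] ⇒ -0.836955 +0.540522 = -0.296433;  D = +0.077868+0.286022i
d^4_{4,0}: single k=0 term ⇒ +0.475601;  D = -0.365958-0.303761i
Y_4^{m'}(θ=2.1073,φ=1.5719) and Σ D·Y over m':
  (-0.3660+0.3038i)·(+0.2415-0.0011i)  (-0.0779+0.2860i)·(-0.0013-0.4062i)  (-0.0865-0.2396i)·(-0.2048+0.0005i)  (-0.2573-0.1807i)·(-0.0003-0.2434i)  (+0.2107+0.0000i)·(-0.2590+0.0000i)  (+0.2573-0.1807i)·(+0.0003-0.2434i)  (-0.0865+0.2396i)·(-0.2048-0.0005i)  (+0.0779+0.2860i)·(+0.0013-0.4062i)  (-0.3660-0.3038i)·(+0.2415+0.0011i)
Y_4^0(R⁻¹ n̂) = -0.050274-0.000000i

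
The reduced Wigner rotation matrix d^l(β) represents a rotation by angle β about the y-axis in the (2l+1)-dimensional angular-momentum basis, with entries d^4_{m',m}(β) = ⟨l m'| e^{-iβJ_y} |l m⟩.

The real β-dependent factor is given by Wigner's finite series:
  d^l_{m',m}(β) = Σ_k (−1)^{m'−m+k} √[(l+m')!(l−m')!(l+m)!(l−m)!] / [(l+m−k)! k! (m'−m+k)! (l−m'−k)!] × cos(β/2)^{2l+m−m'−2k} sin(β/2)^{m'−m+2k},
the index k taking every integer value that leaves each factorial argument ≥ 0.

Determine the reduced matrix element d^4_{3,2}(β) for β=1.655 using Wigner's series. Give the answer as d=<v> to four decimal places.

d=0.4567

d^4_{3,2}(β=1.655) via Wigner's sum:
With c≡cos(β/2)=0.676718 and s≡sin(β/2)=0.736242, N=[5040·1·720·2]^{1/2}=2693.993318
k∈{0,1} keeps every argument non-negative
  k=0: (−1)^1·2693.9933/(720)·0.6767^7·0.7362^1 = -0.179036
  k=1: (−1)^2·2693.9933/(240)·0.6767^5·0.7362^3 = +0.635751
d^4_{3,2}(1.655) = -0.179036 +0.635751 = +0.456715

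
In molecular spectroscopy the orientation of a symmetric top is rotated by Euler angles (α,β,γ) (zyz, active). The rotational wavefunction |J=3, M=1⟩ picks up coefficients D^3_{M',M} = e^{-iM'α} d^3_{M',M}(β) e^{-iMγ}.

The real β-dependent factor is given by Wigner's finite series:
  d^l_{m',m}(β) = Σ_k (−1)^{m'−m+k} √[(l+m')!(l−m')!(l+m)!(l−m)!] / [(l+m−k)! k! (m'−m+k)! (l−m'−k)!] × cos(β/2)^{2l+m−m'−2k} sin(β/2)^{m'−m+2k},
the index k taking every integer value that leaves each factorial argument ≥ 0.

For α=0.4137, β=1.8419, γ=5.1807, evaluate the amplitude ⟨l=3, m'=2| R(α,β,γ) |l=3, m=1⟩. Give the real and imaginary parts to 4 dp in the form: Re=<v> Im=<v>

Re=0.4840 Im=0.1366

Split into d^3_{2,1}(β=1.8419) × two z-phases.
c=cos(1.8419/2)=0.605064, s=sin(1.8419/2)=0.796177; N=√[120·1·24·2]=75.894664
The bounds max(0,m−m')=0 and min(l+m,l−m')=1 give 2 terms
  k=0: (−1)^1·75.8947/(24)·0.6051^5·0.7962^1 = -0.204181
  k=1: (−1)^2·75.8947/(12)·0.6051^3·0.7962^3 = +0.707070
d^3_{2,1}(1.8419) = -0.204181 +0.707070 = +0.502889
Attach z-rotation phases: D = e^{-i(2)(0.4137)}·(+0.502889)·e^{-i(1)(5.1807)} = +0.483981+0.136599i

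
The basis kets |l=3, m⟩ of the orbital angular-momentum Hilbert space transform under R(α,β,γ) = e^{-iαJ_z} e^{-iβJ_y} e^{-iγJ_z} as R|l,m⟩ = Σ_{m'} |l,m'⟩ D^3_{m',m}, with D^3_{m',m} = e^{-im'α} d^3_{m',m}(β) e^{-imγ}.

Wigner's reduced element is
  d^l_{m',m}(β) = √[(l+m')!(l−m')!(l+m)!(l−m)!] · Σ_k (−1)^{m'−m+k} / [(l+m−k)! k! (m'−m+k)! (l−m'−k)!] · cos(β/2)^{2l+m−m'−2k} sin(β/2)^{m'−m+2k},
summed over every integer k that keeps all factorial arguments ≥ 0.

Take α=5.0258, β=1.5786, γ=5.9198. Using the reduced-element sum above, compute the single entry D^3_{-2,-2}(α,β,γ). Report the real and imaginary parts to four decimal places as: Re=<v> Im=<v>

Re=0.4955 Im=-0.0497

Split into d^3_{-2,-2}(β=1.5786) × two z-phases.
c=cos(1.5786/2)=0.704342, s=sin(1.5786/2)=0.709860; N=√[1·120·1·120]=120.000000
Admissible k: 0..1 (factorial args all ≥0)
  k=0: (−1)^0·120.0000/(120)·0.7043^6·0.7099^0 = +0.122096
  k=1: (−1)^1·120.0000/(24)·0.7043^4·0.7099^2 = -0.620085
d^3_{-2,-2}(1.5786) = +0.122096 -0.620085 = -0.497989
Phases: e^{-i·(-2)·5.0258}=-0.809896-0.586574i, e^{-i·(-2)·5.9198}=+0.747324-0.664460i ⇒ D=+0.495503-0.049690i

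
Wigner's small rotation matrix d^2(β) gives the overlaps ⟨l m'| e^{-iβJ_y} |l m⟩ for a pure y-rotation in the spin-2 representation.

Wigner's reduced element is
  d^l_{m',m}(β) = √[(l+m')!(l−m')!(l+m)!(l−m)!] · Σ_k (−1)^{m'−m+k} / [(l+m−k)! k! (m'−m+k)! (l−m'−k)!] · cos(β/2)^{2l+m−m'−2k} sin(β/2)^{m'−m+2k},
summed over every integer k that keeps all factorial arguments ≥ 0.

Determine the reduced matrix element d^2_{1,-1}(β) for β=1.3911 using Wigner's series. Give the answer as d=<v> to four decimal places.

d^2_{1,-1}(β=1.3911) via Wigner's sum:
Half-angle: c=0.767701, s=0.640808. N=√(6·1·1·6)=6.000000
The bounds max(0,m−m')=0 and min(l+m,l−m')=1 give 2 terms
  k=0: (−1)^2·6.0000/(2)·0.7677^2·0.6408^2 = +0.726041
  k=1: (−1)^3·6.0000/(6)·0.7677^0·0.6408^4 = -0.168621
d^2_{1,-1}(1.3911) = +0.726041 -0.168621 = +0.557421

d=0.5574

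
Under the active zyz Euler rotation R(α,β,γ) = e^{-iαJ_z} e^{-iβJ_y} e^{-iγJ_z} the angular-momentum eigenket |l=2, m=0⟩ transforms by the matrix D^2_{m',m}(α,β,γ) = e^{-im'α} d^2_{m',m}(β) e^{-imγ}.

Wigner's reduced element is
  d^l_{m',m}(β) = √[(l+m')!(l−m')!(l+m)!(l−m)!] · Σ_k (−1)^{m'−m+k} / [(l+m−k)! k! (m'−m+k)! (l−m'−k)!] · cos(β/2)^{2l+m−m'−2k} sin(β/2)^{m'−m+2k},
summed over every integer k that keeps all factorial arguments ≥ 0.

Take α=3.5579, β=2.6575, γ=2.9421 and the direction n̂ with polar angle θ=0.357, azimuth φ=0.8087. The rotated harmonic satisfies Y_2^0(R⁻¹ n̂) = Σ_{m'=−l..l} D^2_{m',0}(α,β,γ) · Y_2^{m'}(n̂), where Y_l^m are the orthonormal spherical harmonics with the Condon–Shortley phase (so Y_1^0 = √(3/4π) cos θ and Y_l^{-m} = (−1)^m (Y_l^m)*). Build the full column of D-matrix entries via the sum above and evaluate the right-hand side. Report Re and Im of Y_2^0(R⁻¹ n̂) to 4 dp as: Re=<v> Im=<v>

Re=0.5925 Im=0.0000

Need the full column D^2_{m',0} for m'=−2..2 at α=3.5579, β=2.6575, γ=2.9421.
cos(β/2)=0.239690, sin(β/2)=0.970850
d^2_{-2,0}: single k=2 term ⇒ +0.132641;  D = +0.089260+0.098114i
d^2_{-1,0}: k∈[1..2] ⇒ +0.032747 -0.537256 = -0.504508;  D = +0.461417+0.204016i
d^2_{0,0}: k∈[0..2] ⇒ +0.003301 -0.216602 +0.888398 = +0.675097;  D = +0.675097+0.000000i
d^2_{1,0}: k∈[0..1] ⇒ -0.032747 +0.537256 = +0.504508;  D = -0.461417+0.204016i
d^2_{2,0}: single k=0 term ⇒ +0.132641;  D = +0.089260-0.098114i
Y_2^{m'}(θ=0.357,φ=0.8087) and Σ D·Y over m':
  (+0.0893+0.0981i)·(-0.0022-0.0471i)  (+0.4614+0.2040i)·(+0.1747-0.1830i)  (+0.6751+0.0000i)·(+0.5152+0.0000i)  (-0.4614+0.2040i)·(-0.1747-0.1830i)  (+0.0893-0.0981i)·(-0.0022+0.0471i)
Y_2^0(R⁻¹ n̂) = +0.592523+0.000000i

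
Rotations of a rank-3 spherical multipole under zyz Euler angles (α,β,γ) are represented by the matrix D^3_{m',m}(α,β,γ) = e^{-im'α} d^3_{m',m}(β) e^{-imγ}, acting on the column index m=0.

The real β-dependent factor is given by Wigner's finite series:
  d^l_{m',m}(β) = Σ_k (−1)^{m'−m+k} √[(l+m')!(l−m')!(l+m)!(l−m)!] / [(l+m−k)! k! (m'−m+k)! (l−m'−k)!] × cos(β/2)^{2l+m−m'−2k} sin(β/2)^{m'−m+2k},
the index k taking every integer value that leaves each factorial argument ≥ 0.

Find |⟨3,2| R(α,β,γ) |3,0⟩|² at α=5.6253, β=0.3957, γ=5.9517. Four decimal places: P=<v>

First d^3_{2,0}(β=0.3957), then the phase factors e^{-i(2)α} and e^{-i(0)γ}:
Half-angle: c=0.980491, s=0.196562. N=√(120·1·6·6)=65.726707
k∈{0,1} keeps every argument non-negative
  k=0: (−1)^2·65.7267/(12)·0.9805^4·0.1966^2 = +0.195584
  k=1: (−1)^3·65.7267/(12)·0.9805^2·0.1966^4 = -0.007860
d^3_{2,0}(0.3957) = +0.195584 -0.007860 = +0.187724
|D^3_{2,0}|² = |d^3_{2,0}(β)|² = (+0.187724)² = 0.035240 (the z-rotation phases have unit modulus)

P=0.0352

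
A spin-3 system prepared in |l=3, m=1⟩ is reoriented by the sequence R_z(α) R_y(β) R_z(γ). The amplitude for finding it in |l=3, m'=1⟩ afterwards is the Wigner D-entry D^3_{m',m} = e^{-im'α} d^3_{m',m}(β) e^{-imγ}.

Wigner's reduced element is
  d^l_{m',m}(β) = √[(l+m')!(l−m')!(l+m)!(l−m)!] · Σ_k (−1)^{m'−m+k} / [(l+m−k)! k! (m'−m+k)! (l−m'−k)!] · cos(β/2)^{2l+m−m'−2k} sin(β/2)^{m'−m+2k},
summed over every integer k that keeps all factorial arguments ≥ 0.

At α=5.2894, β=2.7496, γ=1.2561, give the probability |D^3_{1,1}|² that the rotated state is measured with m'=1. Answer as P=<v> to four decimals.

First d^3_{1,1}(β=2.7496), then the phase factors e^{-i(1)α} and e^{-i(1)γ}:
c=cos(2.7496/2)=0.194744, s=sin(2.7496/2)=0.980854; N=√[24·2·24·2]=48.000000
k∈{0,1,2} keeps every argument non-negative
  k=0: (−1)^0·48.0000/(48)·0.1947^6·0.9809^0 = +0.000055
  k=1: (−1)^1·48.0000/(6)·0.1947^4·0.9809^2 = -0.011070
  k=2: (−1)^2·48.0000/(8)·0.1947^2·0.9809^4 = +0.210619
d^3_{1,1}(2.7496) = +0.000055 -0.011070 +0.210619 = +0.199603
|D^3_{1,1}|² = |d^3_{1,1}(β)|² = (+0.199603)² = 0.039841 (the z-rotation phases have unit modulus)

P=0.0398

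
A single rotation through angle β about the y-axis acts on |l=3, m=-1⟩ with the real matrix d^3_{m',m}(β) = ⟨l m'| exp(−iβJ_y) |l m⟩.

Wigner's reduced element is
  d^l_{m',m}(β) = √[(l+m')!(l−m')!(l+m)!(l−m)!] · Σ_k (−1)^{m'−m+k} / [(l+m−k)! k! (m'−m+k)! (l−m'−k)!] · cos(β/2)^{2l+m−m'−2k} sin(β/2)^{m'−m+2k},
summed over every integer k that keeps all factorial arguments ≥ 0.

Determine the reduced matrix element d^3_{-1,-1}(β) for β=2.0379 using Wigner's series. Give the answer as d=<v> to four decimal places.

d^3_{-1,-1}(β=2.0379) via Wigner's sum:
Half-angle: c=0.524260, s=0.851558. N=√(2·24·2·24)=48.000000
k∈{0,1,2} keeps every argument non-negative
  k=0: (−1)^0·48.0000/(48)·0.5243^6·0.8516^0 = +0.020763
  k=1: (−1)^1·48.0000/(6)·0.5243^4·0.8516^2 = -0.438235
  k=2: (−1)^2·48.0000/(8)·0.5243^2·0.8516^4 = +0.867166
d^3_{-1,-1}(2.0379) = +0.020763 -0.438235 +0.867166 = +0.449694

d=0.4497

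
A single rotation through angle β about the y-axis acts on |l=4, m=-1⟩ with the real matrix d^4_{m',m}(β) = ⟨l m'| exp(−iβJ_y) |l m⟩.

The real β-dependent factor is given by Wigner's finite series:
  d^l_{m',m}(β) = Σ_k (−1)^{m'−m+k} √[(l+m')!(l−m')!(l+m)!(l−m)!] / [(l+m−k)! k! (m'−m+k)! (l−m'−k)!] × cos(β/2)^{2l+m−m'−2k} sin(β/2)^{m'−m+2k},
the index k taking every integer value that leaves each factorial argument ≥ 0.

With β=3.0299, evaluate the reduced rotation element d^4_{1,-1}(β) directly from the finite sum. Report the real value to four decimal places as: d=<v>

d=-0.9416

d^4_{1,-1}(β=3.0299) via Wigner's sum:
c=cos(3.0299/2)=0.055817, s=sin(3.0299/2)=0.998441; N=√[120·6·6·120]=720.000000
k: max(0,(-1)−(1))=0 … min(4+(-1),4−(1))=3
  k=0: (−1)^2·720.0000/(72)·0.0558^6·0.9984^2 = +0.000000
  k=1: (−1)^3·720.0000/(24)·0.0558^4·0.9984^4 = -0.000289
  k=2: (−1)^4·720.0000/(48)·0.0558^2·0.9984^6 = +0.046298
  k=3: (−1)^5·720.0000/(720)·0.0558^0·0.9984^8 = -0.987596
d^4_{1,-1}(3.0299) = +0.000000 -0.000289 +0.046298 -0.987596 = -0.941587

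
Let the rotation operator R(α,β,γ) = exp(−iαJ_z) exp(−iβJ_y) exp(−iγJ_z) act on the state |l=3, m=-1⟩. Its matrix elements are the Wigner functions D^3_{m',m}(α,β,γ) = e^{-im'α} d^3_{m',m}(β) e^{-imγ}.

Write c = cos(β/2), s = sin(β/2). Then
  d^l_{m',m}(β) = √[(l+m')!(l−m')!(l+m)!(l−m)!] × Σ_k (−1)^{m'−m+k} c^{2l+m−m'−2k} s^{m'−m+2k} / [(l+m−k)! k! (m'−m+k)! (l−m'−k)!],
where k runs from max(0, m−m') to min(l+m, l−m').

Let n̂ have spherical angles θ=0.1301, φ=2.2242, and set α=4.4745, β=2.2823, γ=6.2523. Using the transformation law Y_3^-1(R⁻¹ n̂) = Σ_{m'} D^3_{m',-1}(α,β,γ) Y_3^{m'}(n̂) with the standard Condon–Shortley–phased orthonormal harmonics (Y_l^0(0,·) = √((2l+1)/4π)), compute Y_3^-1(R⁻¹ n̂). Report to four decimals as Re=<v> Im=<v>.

Need the full column D^3_{m',-1} for m'=−3..3 at α=4.4745, β=2.2823, γ=6.2523.
cos(β/2)=0.416549, sin(β/2)=0.909113
d^3_{-3,-1}: single k=2 term ⇒ +0.096371;  D = +0.065305+0.070871i
d^3_{-2,-1}: k∈[1..2] ⇒ +0.036054 -0.343465 = -0.307412;  D = +0.268791-0.149175i
d^3_{-1,-1}: k∈[0..2] ⇒ +0.005224 -0.199063 +0.711141 = +0.517302;  D = -0.137369-0.498729i
d^3_{0,-1}: k∈[0..2] ⇒ -0.039495 +0.564371 -0.896080 = -0.371203;  D = -0.371026+0.011463i
d^3_{1,-1}: k∈[0..2] ⇒ +0.149298 -0.948188 +0.564557 = -0.234334;  D = +0.048162-0.229331i
d^3_{2,-1}: k∈[0..1] ⇒ -0.343465 +0.818005 = +0.474540;  D = -0.428347-0.204223i
d^3_{3,-1}: single k=0 term ⇒ +0.459040;  D = +0.289633-0.356132i
Y_3^{m'}(θ=0.1301,φ=2.2242) and Σ D·Y over m':
  (+0.0653+0.0709i)·(+0.0008-0.0003i)  (+0.2688-0.1492i)·(-0.0045+0.0165i)  (-0.1374-0.4987i)·(-0.0998-0.1304i)  (-0.3710+0.0115i)·(+0.7089+0.0000i)  (+0.0482-0.2293i)·(+0.0998-0.1304i)  (-0.4283-0.2042i)·(-0.0045-0.0165i)  (+0.2896-0.3561i)·(-0.0008-0.0003i)
Y_3^-1(R⁻¹ n̂) = -0.339902+0.059930i

Re=-0.3399 Im=0.0599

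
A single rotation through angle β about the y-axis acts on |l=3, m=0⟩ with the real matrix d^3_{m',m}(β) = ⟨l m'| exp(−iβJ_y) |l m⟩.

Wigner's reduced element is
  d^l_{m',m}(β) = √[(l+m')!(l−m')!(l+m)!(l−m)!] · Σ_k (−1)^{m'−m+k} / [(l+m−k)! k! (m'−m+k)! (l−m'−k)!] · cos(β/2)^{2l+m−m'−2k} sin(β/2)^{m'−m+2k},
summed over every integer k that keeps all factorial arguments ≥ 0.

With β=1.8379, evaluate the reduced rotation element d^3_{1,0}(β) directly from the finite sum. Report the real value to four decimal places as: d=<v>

d^3_{1,0}(β=1.8379) via Wigner's sum:
c=cos(1.8379/2)=0.606655, s=sin(1.8379/2)=0.794965; N=√[24·2·6·6]=41.569219
The bounds max(0,m−m')=0 and min(l+m,l−m')=2 give 3 terms
  k=0: (−1)^1·41.5692/(12)·0.6067^5·0.7950^1 = -0.226281
  k=1: (−1)^2·41.5692/(4)·0.6067^3·0.7950^3 = +1.165687
  k=2: (−1)^3·41.5692/(12)·0.6067^1·0.7950^5 = -0.667226
d^3_{1,0}(1.8379) = -0.226281 +1.165687 -0.667226 = +0.272180

d=0.2722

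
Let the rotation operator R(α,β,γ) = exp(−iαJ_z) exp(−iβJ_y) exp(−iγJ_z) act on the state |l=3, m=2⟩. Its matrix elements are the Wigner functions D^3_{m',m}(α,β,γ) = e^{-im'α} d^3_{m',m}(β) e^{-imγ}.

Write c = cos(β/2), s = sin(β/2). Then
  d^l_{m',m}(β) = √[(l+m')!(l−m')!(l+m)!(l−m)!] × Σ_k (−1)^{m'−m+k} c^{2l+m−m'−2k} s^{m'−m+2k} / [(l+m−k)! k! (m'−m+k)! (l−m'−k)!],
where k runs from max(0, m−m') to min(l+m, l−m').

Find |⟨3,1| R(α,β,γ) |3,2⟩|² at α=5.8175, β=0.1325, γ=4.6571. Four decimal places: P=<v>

D^3_{1,2}(5.8175,0.1325,4.6571) = e^{-i·1·5.8175}·d^3_{1,2}(0.1325)·e^{-i·2·4.6571}. Compute d first:
With c≡cos(β/2)=0.997806 and s≡sin(β/2)=0.066202, N=[24·2·120·1]^{1/2}=75.894664
k∈{1,2} keeps every argument non-negative
  k=1: (−1)^0·75.8947/(24)·0.9978^5·0.0662^1 = +0.207061
  k=2: (−1)^1·75.8947/(12)·0.9978^3·0.0662^3 = -0.001823
d^3_{1,2}(0.1325) = +0.207061 -0.001823 = +0.205239
|D^3_{1,2}|² = |d^3_{1,2}(β)|² = (+0.205239)² = 0.042123 (the z-rotation phases have unit modulus)

P=0.0421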